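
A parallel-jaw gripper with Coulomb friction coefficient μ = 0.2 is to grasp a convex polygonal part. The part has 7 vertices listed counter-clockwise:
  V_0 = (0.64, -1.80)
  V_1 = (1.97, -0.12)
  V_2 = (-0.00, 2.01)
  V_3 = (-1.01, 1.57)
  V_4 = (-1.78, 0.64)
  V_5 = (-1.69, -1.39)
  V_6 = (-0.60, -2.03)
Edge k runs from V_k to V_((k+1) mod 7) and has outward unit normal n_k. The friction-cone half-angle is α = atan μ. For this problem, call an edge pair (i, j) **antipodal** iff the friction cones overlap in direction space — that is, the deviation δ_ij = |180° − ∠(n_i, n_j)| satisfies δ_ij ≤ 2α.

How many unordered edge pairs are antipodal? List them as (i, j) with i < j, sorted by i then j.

α = atan 0.2 = 11.31°;  2α = 22.62°
n_0 = (+0.7840, -0.6207)
n_1 = (+0.7341, +0.6790)
n_2 = (-0.3994, +0.9168)
n_3 = (-0.7703, +0.6377)
n_4 = (-0.9990, -0.0443)
n_5 = (-0.5063, -0.8623)
n_6 = (+0.1824, -0.9832)
  (0,1): δ = 98.87°  ·
  (0,2): δ = 28.09°  ·
  (0,3): δ = 1.26°  ✓
  (0,4): δ = 40.91°  ·
  (0,5): δ = 97.95°  ·
  (0,6): δ = 138.88°  ·
  (1,2): δ = 109.23°  ·
  (1,3): δ = 82.39°  ·
  (1,4): δ = 40.23°  ·
  (1,5): δ = 16.82°  ✓
  (1,6): δ = 57.74°  ·
  (2,3): δ = 153.16°  ·
  (2,4): δ = 111.00°  ·
  (2,5): δ = 53.96°  ·
  (2,6): δ = 13.03°  ✓
  (3,4): δ = 137.84°  ·
  (3,5): δ = 80.80°  ·
  (3,6): δ = 39.87°  ·
  (4,5): δ = 122.96°  ·
  (4,6): δ = 82.03°  ·
  (5,6): δ = 139.07°  ·
antipodal pairs: 3

count = 3; pairs: (0,3), (1,5), (2,6)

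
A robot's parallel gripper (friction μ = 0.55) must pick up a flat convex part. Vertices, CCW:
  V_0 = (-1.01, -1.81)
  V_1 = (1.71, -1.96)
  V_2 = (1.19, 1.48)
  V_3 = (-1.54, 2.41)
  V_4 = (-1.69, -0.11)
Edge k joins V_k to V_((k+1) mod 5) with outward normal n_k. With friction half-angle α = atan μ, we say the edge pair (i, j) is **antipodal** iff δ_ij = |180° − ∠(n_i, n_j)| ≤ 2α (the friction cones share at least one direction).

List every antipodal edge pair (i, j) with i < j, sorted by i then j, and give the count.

α = atan 0.55 = 28.81°;  2α = 57.62°
n_0 = (-0.0551, -0.9985)
n_1 = (+0.9888, +0.1495)
n_2 = (+0.3225, +0.9466)
n_3 = (-0.9982, +0.0594)
n_4 = (-0.9285, -0.3714)
  (0,1): δ = 78.25°  ·
  (0,2): δ = 15.66°  ✓
  (0,3): δ = 89.75°  ·
  (0,4): δ = 114.96°  ·
  (1,2): δ = 117.41°  ·
  (1,3): δ = 12.00°  ✓
  (1,4): δ = 13.21°  ✓
  (2,3): δ = 74.59°  ·
  (2,4): δ = 49.39°  ✓
  (3,4): δ = 154.79°  ·
antipodal pairs: 4

count = 4; pairs: (0,2), (1,3), (1,4), (2,4)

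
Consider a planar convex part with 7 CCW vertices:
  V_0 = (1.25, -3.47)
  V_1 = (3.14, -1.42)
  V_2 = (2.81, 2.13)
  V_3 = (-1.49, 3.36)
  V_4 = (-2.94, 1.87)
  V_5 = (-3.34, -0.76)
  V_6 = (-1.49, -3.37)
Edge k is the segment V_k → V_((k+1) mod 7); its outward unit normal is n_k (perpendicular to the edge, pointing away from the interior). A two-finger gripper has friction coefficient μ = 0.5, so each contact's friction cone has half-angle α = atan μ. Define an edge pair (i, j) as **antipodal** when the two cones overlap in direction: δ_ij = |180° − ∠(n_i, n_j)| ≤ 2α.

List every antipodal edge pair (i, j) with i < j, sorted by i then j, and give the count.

count = 8; pairs: (0,3), (0,4), (1,3), (1,4), (1,5), (2,5), (2,6), (3,6)

α = atan 0.5 = 26.57°;  2α = 53.13°
n_0 = (+0.7352, -0.6778)
n_1 = (+0.9957, +0.0926)
n_2 = (+0.2750, +0.9614)
n_3 = (-0.7167, +0.6974)
n_4 = (-0.9886, +0.1504)
n_5 = (-0.8158, -0.5783)
n_6 = (-0.0365, -0.9993)
  (0,1): δ = 132.01°  ·
  (0,2): δ = 63.29°  ·
  (0,3): δ = 1.55°  ✓
  (0,4): δ = 34.03°  ✓
  (0,5): δ = 78.00°  ·
  (0,6): δ = 130.58°  ·
  (1,2): δ = 111.27°  ·
  (1,3): δ = 49.53°  ✓
  (1,4): δ = 13.96°  ✓
  (1,5): δ = 30.02°  ✓
  (1,6): δ = 82.60°  ·
  (2,3): δ = 118.26°  ·
  (2,4): δ = 82.68°  ·
  (2,5): δ = 38.71°  ✓
  (2,6): δ = 13.87°  ✓
  (3,4): δ = 144.43°  ·
  (3,5): δ = 100.45°  ·
  (3,6): δ = 47.87°  ✓
  (4,5): δ = 136.02°  ·
  (4,6): δ = 83.44°  ·
  (5,6): δ = 127.42°  ·
antipodal pairs: 8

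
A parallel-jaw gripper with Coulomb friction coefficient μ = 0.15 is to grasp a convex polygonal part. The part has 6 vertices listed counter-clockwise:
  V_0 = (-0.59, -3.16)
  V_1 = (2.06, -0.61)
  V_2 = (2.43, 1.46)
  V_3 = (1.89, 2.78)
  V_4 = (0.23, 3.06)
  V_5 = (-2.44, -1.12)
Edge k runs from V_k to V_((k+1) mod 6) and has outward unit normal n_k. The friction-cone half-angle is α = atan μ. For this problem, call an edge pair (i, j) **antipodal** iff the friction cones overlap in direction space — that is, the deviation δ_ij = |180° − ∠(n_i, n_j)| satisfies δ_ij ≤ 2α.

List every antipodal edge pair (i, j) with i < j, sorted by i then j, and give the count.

count = 1; pairs: (0,4)

α = atan 0.15 = 8.53°;  2α = 17.06°
n_0 = (+0.6934, -0.7206)
n_1 = (+0.9844, -0.1760)
n_2 = (+0.9255, +0.3786)
n_3 = (+0.1663, +0.9861)
n_4 = (-0.8427, +0.5383)
n_5 = (-0.7408, -0.6718)
  (0,1): δ = 144.03°  ·
  (0,2): δ = 111.65°  ·
  (0,3): δ = 53.47°  ·
  (0,4): δ = 13.53°  ✓
  (0,5): δ = 88.31°  ·
  (1,2): δ = 147.62°  ·
  (1,3): δ = 89.44°  ·
  (1,4): δ = 22.43°  ·
  (1,5): δ = 52.34°  ·
  (2,3): δ = 121.82°  ·
  (2,4): δ = 54.82°  ·
  (2,5): δ = 19.95°  ·
  (3,4): δ = 112.99°  ·
  (3,5): δ = 38.22°  ·
  (4,5): δ = 105.23°  ·
antipodal pairs: 1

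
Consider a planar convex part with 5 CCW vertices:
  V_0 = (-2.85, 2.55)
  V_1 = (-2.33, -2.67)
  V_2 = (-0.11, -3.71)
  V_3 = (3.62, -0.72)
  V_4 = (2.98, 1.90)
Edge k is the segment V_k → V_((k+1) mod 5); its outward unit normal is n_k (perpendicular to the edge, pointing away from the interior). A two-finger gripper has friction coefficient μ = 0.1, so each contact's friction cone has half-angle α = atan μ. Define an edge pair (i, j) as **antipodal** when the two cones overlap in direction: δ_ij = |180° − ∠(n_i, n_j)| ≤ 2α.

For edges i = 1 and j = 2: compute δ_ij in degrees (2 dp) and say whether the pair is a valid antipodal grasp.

α = atan 0.1 = 5.71°;  2α = 11.42°
edge 1: e_1 = (+2.22, -1.04);  n_1 = (-0.4242, -0.9056)
edge 2: e_2 = (+3.73, +2.99);  n_2 = (+0.6255, -0.7803)
∠(n_1, n_2) = 63.82°
δ = |180° − 63.82°| = 116.18°
116.18° > 2α = 11.42°  →  invalid

δ = 116.18°, invalid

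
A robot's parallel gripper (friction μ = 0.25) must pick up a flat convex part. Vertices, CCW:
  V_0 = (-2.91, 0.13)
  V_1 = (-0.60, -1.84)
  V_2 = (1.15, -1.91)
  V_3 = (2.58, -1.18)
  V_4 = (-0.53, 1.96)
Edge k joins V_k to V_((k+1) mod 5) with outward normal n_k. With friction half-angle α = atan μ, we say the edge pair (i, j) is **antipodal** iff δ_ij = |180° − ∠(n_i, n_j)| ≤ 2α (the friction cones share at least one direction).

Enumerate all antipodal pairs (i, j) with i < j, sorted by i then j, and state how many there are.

α = atan 0.25 = 14.04°;  2α = 28.07°
n_0 = (-0.6489, -0.7609)
n_1 = (-0.0400, -0.9992)
n_2 = (+0.4547, -0.8907)
n_3 = (+0.7105, +0.7037)
n_4 = (-0.6095, +0.7927)
  (0,1): δ = 141.83°  ·
  (0,2): δ = 112.50°  ·
  (0,3): δ = 4.82°  ✓
  (0,4): δ = 78.01°  ·
  (1,2): δ = 150.67°  ·
  (1,3): δ = 42.98°  ·
  (1,4): δ = 39.85°  ·
  (2,3): δ = 72.32°  ·
  (2,4): δ = 10.51°  ✓
  (3,4): δ = 97.17°  ·
antipodal pairs: 2

count = 2; pairs: (0,3), (2,4)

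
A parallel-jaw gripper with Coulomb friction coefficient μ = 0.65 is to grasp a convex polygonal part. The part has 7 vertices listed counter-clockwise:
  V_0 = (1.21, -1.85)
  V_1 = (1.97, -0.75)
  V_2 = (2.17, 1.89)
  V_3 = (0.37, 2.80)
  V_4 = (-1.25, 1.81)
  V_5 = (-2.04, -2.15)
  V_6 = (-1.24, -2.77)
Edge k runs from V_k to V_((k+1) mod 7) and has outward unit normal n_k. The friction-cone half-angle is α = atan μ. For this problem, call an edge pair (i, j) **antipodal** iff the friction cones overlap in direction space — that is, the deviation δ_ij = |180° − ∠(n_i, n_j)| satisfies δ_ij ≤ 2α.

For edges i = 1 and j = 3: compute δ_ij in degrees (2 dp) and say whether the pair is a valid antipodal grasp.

δ = 54.24°, valid

α = atan 0.65 = 33.02°;  2α = 66.05°
edge 1: e_1 = (+0.20, +2.64);  n_1 = (+0.9971, -0.0755)
edge 3: e_3 = (-1.62, -0.99);  n_3 = (-0.5215, +0.8533)
∠(n_1, n_3) = 125.76°
δ = |180° − 125.76°| = 54.24°
54.24° ≤ 2α = 66.05°  →  valid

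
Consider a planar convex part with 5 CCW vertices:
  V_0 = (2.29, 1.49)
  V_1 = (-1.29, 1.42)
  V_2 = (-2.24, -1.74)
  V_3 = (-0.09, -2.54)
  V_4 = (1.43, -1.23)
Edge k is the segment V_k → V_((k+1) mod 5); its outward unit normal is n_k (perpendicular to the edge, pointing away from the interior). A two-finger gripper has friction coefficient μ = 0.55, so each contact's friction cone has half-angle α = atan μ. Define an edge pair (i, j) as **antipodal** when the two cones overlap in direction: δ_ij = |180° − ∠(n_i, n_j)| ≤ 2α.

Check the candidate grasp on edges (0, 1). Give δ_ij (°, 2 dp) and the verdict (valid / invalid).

α = atan 0.55 = 28.81°;  2α = 57.62°
edge 0: e_0 = (-3.58, -0.07);  n_0 = (-0.0195, +0.9998)
edge 1: e_1 = (-0.95, -3.16);  n_1 = (-0.9577, +0.2879)
∠(n_0, n_1) = 72.15°
δ = |180° − 72.15°| = 107.85°
107.85° > 2α = 57.62°  →  invalid

δ = 107.85°, invalid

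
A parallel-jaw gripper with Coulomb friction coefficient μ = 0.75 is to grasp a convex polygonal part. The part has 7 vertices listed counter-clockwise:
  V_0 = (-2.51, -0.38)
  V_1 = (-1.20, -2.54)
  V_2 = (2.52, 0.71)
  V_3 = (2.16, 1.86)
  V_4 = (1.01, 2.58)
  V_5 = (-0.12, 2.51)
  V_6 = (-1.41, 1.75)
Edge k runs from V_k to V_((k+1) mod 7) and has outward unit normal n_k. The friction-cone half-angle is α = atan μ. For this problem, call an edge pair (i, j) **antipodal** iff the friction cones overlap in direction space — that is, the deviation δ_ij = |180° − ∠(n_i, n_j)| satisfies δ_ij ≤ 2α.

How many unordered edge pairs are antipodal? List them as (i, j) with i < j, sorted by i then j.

count = 8; pairs: (0,2), (0,3), (0,4), (1,3), (1,4), (1,5), (1,6), (2,6)

α = atan 0.75 = 36.87°;  2α = 73.74°
n_0 = (-0.8550, -0.5186)
n_1 = (+0.6579, -0.7531)
n_2 = (+0.9543, +0.2987)
n_3 = (+0.5307, +0.8476)
n_4 = (-0.0618, +0.9981)
n_5 = (-0.5076, +0.8616)
n_6 = (-0.8885, +0.4589)
  (0,1): δ = 80.09°  ·
  (0,2): δ = 13.85°  ✓
  (0,3): δ = 26.71°  ✓
  (0,4): δ = 62.31°  ✓
  (0,5): δ = 89.27°  ·
  (0,6): δ = 121.45°  ·
  (1,2): δ = 113.76°  ·
  (1,3): δ = 73.19°  ✓
  (1,4): δ = 37.60°  ✓
  (1,5): δ = 10.64°  ✓
  (1,6): δ = 21.54°  ✓
  (2,3): δ = 139.43°  ·
  (2,4): δ = 103.84°  ·
  (2,5): δ = 76.88°  ·
  (2,6): δ = 44.70°  ✓
  (3,4): δ = 144.41°  ·
  (3,5): δ = 117.45°  ·
  (3,6): δ = 85.26°  ·
  (4,5): δ = 153.04°  ·
  (4,6): δ = 120.86°  ·
  (5,6): δ = 147.82°  ·
antipodal pairs: 8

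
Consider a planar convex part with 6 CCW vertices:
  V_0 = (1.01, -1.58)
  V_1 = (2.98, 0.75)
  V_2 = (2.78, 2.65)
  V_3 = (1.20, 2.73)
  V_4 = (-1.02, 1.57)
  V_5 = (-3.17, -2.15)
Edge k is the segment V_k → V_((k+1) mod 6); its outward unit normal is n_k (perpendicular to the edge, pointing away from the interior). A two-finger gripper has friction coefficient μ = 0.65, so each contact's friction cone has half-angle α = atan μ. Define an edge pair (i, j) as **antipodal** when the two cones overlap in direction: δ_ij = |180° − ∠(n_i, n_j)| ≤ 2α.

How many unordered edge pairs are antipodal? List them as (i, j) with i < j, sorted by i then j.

count = 7; pairs: (0,2), (0,3), (0,4), (1,4), (2,5), (3,5), (4,5)

α = atan 0.65 = 33.02°;  2α = 66.05°
n_0 = (+0.7636, -0.6456)
n_1 = (+0.9945, +0.1047)
n_2 = (+0.0506, +0.9987)
n_3 = (-0.4631, +0.8863)
n_4 = (-0.8658, +0.5004)
n_5 = (+0.1351, -0.9908)
  (0,1): δ = 133.78°  ·
  (0,2): δ = 52.68°  ✓
  (0,3): δ = 22.20°  ✓
  (0,4): δ = 10.19°  ✓
  (0,5): δ = 137.98°  ·
  (1,2): δ = 98.91°  ·
  (1,3): δ = 68.42°  ·
  (1,4): δ = 36.04°  ✓
  (1,5): δ = 91.76°  ·
  (2,3): δ = 149.51°  ·
  (2,4): δ = 117.13°  ·
  (2,5): δ = 10.66°  ✓
  (3,4): δ = 147.61°  ·
  (3,5): δ = 19.82°  ✓
  (4,5): δ = 52.21°  ✓
antipodal pairs: 7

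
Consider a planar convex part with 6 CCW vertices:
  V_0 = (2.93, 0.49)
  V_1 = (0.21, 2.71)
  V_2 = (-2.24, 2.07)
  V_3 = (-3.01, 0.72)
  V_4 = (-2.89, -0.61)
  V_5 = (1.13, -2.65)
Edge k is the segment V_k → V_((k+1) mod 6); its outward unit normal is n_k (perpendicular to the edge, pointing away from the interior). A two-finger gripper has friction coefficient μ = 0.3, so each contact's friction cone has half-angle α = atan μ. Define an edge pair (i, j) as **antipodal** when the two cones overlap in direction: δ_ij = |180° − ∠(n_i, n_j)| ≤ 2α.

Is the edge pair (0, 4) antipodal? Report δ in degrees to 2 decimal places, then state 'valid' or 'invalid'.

δ = 12.31°, valid

α = atan 0.3 = 16.70°;  2α = 33.40°
edge 0: e_0 = (-2.72, +2.22);  n_0 = (+0.6323, +0.7747)
edge 4: e_4 = (+4.02, -2.04);  n_4 = (-0.4525, -0.8917)
∠(n_0, n_4) = 167.69°
δ = |180° − 167.69°| = 12.31°
12.31° ≤ 2α = 33.40°  →  valid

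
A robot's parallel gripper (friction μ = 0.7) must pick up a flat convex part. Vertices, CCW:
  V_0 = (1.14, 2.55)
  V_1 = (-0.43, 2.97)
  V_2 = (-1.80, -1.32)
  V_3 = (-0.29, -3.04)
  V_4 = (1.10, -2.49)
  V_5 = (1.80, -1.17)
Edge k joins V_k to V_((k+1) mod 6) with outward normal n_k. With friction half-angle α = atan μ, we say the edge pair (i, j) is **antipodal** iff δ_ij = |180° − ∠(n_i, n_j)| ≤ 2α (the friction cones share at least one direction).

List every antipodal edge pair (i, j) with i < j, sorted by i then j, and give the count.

α = atan 0.7 = 34.99°;  2α = 69.98°
n_0 = (+0.2584, +0.9660)
n_1 = (-0.9526, +0.3042)
n_2 = (-0.7515, -0.6597)
n_3 = (+0.3679, -0.9299)
n_4 = (+0.8835, -0.4685)
n_5 = (+0.9846, +0.1747)
  (0,1): δ = 92.73°  ·
  (0,2): δ = 33.74°  ✓
  (0,3): δ = 36.56°  ✓
  (0,4): δ = 77.04°  ·
  (0,5): δ = 115.04°  ·
  (1,2): δ = 121.01°  ·
  (1,3): δ = 50.70°  ✓
  (1,4): δ = 10.23°  ✓
  (1,5): δ = 27.77°  ✓
  (2,3): δ = 109.69°  ·
  (2,4): δ = 69.22°  ✓
  (2,5): δ = 31.22°  ✓
  (3,4): δ = 139.53°  ·
  (3,5): δ = 101.53°  ·
  (4,5): δ = 142.00°  ·
antipodal pairs: 7

count = 7; pairs: (0,2), (0,3), (1,3), (1,4), (1,5), (2,4), (2,5)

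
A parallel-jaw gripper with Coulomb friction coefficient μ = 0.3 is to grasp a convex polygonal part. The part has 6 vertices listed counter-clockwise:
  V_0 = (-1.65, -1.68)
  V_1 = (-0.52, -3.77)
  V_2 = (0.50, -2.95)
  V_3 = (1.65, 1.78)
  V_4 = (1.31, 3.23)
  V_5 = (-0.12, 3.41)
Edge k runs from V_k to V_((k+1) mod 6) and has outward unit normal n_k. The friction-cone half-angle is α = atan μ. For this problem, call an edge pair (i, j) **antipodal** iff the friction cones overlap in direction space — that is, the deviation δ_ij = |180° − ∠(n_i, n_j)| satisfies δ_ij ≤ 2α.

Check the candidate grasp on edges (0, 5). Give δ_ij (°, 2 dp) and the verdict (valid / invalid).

δ = 134.87°, invalid

α = atan 0.3 = 16.70°;  2α = 33.40°
edge 0: e_0 = (+1.13, -2.09);  n_0 = (-0.8797, -0.4756)
edge 5: e_5 = (-1.53, -5.09);  n_5 = (-0.9577, +0.2879)
∠(n_0, n_5) = 45.13°
δ = |180° − 45.13°| = 134.87°
134.87° > 2α = 33.40°  →  invalid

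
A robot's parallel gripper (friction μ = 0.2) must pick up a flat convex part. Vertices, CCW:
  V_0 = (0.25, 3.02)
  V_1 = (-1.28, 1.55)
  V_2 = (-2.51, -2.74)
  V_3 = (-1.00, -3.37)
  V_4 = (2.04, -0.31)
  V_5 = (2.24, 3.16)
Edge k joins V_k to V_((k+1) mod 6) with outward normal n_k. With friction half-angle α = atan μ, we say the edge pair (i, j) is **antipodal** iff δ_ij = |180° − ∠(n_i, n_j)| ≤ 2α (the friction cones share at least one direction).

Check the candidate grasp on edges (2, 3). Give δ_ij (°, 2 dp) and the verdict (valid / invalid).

δ = 112.17°, invalid

α = atan 0.2 = 11.31°;  2α = 22.62°
edge 2: e_2 = (+1.51, -0.63);  n_2 = (-0.3850, -0.9229)
edge 3: e_3 = (+3.04, +3.06);  n_3 = (+0.7094, -0.7048)
∠(n_2, n_3) = 67.83°
δ = |180° − 67.83°| = 112.17°
112.17° > 2α = 22.62°  →  invalid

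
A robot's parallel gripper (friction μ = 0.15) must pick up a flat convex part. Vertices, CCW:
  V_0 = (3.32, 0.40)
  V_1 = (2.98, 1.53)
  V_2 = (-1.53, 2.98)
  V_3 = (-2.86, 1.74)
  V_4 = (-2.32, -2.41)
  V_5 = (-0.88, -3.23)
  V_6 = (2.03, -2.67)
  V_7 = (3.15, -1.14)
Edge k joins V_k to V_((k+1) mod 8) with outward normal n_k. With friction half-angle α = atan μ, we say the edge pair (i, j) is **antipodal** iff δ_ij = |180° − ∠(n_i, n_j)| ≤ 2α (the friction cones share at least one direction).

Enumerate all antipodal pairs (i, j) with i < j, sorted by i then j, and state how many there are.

count = 4; pairs: (0,3), (1,4), (2,6), (3,7)

α = atan 0.15 = 8.53°;  2α = 17.06°
n_0 = (+0.9576, +0.2881)
n_1 = (+0.3061, +0.9520)
n_2 = (-0.6819, +0.7314)
n_3 = (-0.9916, -0.1290)
n_4 = (-0.4948, -0.8690)
n_5 = (+0.1890, -0.9820)
n_6 = (+0.8069, -0.5907)
n_7 = (+0.9940, -0.1097)
  (0,1): δ = 124.57°  ·
  (0,2): δ = 63.75°  ·
  (0,3): δ = 9.33°  ✓
  (0,4): δ = 43.60°  ·
  (0,5): δ = 84.15°  ·
  (0,6): δ = 127.05°  ·
  (0,7): δ = 156.95°  ·
  (1,2): δ = 119.18°  ·
  (1,3): δ = 64.76°  ·
  (1,4): δ = 11.84°  ✓
  (1,5): δ = 28.72°  ·
  (1,6): δ = 71.62°  ·
  (1,7): δ = 101.52°  ·
  (2,3): δ = 125.58°  ·
  (2,4): δ = 72.65°  ·
  (2,5): δ = 32.10°  ·
  (2,6): δ = 10.80°  ✓
  (2,7): δ = 40.71°  ·
  (3,4): δ = 127.07°  ·
  (3,5): δ = 86.52°  ·
  (3,6): δ = 43.62°  ·
  (3,7): δ = 13.71°  ✓
  (4,5): δ = 139.45°  ·
  (4,6): δ = 96.55°  ·
  (4,7): δ = 66.64°  ·
  (5,6): δ = 137.10°  ·
  (5,7): δ = 107.19°  ·
  (6,7): δ = 150.09°  ·
antipodal pairs: 4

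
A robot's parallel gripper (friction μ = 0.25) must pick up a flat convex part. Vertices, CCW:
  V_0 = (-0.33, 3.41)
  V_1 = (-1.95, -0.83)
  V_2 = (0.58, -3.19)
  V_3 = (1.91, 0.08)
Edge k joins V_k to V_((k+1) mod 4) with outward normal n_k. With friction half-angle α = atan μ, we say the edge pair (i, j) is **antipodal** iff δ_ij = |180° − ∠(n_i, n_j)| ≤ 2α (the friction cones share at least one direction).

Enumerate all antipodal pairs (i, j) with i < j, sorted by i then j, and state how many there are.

α = atan 0.25 = 14.04°;  2α = 28.07°
n_0 = (-0.9341, +0.3569)
n_1 = (-0.6821, -0.7312)
n_2 = (+0.9263, -0.3768)
n_3 = (+0.8297, +0.5581)
  (0,1): δ = 112.10°  ·
  (0,2): δ = 1.22°  ✓
  (0,3): δ = 54.84°  ·
  (1,2): δ = 69.12°  ·
  (1,3): δ = 13.06°  ✓
  (2,3): δ = 123.94°  ·
antipodal pairs: 2

count = 2; pairs: (0,2), (1,3)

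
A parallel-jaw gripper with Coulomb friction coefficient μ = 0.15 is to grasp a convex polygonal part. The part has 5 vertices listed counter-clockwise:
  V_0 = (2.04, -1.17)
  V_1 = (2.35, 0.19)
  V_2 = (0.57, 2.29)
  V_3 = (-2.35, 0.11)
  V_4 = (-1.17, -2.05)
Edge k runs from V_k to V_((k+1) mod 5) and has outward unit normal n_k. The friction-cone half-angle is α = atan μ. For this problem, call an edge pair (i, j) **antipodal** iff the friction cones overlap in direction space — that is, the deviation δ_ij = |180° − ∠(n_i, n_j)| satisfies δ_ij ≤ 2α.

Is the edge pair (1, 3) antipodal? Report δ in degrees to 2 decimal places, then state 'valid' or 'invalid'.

δ = 11.64°, valid

α = atan 0.15 = 8.53°;  2α = 17.06°
edge 1: e_1 = (-1.78, +2.10);  n_1 = (+0.7628, +0.6466)
edge 3: e_3 = (+1.18, -2.16);  n_3 = (-0.8776, -0.4794)
∠(n_1, n_3) = 168.36°
δ = |180° − 168.36°| = 11.64°
11.64° ≤ 2α = 17.06°  →  valid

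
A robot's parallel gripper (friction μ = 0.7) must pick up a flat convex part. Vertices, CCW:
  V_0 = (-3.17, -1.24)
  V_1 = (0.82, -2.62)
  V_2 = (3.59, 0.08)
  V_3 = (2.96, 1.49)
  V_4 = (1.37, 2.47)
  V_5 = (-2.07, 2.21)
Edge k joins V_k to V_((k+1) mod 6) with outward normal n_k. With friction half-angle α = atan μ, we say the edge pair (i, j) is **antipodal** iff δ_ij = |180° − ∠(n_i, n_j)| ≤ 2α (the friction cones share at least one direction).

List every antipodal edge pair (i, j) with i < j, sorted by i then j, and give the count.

α = atan 0.7 = 34.99°;  2α = 69.98°
n_0 = (-0.3269, -0.9451)
n_1 = (+0.6980, -0.7161)
n_2 = (+0.9130, +0.4079)
n_3 = (+0.5247, +0.8513)
n_4 = (-0.0754, +0.9972)
n_5 = (-0.9527, +0.3038)
  (0,1): δ = 116.65°  ·
  (0,2): δ = 46.85°  ✓
  (0,3): δ = 12.57°  ✓
  (0,4): δ = 23.40°  ✓
  (0,5): δ = 91.39°  ·
  (1,2): δ = 110.19°  ·
  (1,3): δ = 75.91°  ·
  (1,4): δ = 39.94°  ✓
  (1,5): δ = 28.05°  ✓
  (2,3): δ = 145.72°  ·
  (2,4): δ = 109.75°  ·
  (2,5): δ = 41.76°  ✓
  (3,4): δ = 144.03°  ·
  (3,5): δ = 76.04°  ·
  (4,5): δ = 112.01°  ·
antipodal pairs: 6

count = 6; pairs: (0,2), (0,3), (0,4), (1,4), (1,5), (2,5)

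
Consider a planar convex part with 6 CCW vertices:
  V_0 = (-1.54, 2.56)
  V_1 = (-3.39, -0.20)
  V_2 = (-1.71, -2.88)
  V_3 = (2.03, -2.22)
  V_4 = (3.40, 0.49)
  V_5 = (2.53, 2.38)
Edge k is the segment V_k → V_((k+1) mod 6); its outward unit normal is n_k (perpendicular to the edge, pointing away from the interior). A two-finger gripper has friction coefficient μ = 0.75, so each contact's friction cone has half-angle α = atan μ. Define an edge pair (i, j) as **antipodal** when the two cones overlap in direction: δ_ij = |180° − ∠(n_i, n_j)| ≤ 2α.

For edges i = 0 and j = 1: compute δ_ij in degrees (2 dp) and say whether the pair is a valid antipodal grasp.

α = atan 0.75 = 36.87°;  2α = 73.74°
edge 0: e_0 = (-1.85, -2.76);  n_0 = (-0.8307, +0.5568)
edge 1: e_1 = (+1.68, -2.68);  n_1 = (-0.8473, -0.5311)
∠(n_0, n_1) = 65.92°
δ = |180° − 65.92°| = 114.08°
114.08° > 2α = 73.74°  →  invalid

δ = 114.08°, invalid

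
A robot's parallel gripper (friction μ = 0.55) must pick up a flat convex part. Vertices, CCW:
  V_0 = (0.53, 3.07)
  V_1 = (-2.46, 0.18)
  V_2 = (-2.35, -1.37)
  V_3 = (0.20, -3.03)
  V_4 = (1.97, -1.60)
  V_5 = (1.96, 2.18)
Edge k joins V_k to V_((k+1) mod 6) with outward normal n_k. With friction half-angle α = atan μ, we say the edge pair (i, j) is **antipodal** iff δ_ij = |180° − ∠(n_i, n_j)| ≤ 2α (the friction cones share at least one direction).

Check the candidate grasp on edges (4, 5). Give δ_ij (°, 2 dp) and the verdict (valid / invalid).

δ = 122.05°, invalid

α = atan 0.55 = 28.81°;  2α = 57.62°
edge 4: e_4 = (-0.01, +3.78);  n_4 = (+1.0000, +0.0026)
edge 5: e_5 = (-1.43, +0.89);  n_5 = (+0.5284, +0.8490)
∠(n_4, n_5) = 57.95°
δ = |180° − 57.95°| = 122.05°
122.05° > 2α = 57.62°  →  invalid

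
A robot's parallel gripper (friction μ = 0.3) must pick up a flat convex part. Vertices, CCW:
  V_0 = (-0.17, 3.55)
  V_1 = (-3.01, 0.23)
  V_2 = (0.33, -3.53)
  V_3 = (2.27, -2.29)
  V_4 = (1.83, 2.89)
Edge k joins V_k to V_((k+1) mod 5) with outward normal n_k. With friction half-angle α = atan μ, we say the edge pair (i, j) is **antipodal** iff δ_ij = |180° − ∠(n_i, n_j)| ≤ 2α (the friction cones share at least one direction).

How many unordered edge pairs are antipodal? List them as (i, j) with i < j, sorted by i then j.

count = 2; pairs: (0,2), (1,4)

α = atan 0.3 = 16.70°;  2α = 33.40°
n_0 = (-0.7599, +0.6500)
n_1 = (-0.7476, -0.6641)
n_2 = (+0.5386, -0.8426)
n_3 = (+0.9964, +0.0846)
n_4 = (+0.3134, +0.9496)
  (0,1): δ = 97.84°  ·
  (0,2): δ = 16.87°  ✓
  (0,3): δ = 45.40°  ·
  (0,4): δ = 112.28°  ·
  (1,2): δ = 99.03°  ·
  (1,3): δ = 36.76°  ·
  (1,4): δ = 30.12°  ✓
  (2,3): δ = 117.73°  ·
  (2,4): δ = 50.85°  ·
  (3,4): δ = 113.12°  ·
antipodal pairs: 2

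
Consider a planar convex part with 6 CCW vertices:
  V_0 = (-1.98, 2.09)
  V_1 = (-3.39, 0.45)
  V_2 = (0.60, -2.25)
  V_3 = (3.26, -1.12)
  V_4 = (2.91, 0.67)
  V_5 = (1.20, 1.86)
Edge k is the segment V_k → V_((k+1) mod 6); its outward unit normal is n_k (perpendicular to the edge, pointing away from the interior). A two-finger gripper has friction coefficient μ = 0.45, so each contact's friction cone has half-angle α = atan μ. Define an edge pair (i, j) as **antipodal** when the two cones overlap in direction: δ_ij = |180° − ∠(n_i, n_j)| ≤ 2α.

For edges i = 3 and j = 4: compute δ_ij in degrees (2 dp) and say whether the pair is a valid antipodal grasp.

α = atan 0.45 = 24.23°;  2α = 48.46°
edge 3: e_3 = (-0.35, +1.79);  n_3 = (+0.9814, +0.1919)
edge 4: e_4 = (-1.71, +1.19);  n_4 = (+0.5712, +0.8208)
∠(n_3, n_4) = 44.10°
δ = |180° − 44.10°| = 135.90°
135.90° > 2α = 48.46°  →  invalid

δ = 135.90°, invalid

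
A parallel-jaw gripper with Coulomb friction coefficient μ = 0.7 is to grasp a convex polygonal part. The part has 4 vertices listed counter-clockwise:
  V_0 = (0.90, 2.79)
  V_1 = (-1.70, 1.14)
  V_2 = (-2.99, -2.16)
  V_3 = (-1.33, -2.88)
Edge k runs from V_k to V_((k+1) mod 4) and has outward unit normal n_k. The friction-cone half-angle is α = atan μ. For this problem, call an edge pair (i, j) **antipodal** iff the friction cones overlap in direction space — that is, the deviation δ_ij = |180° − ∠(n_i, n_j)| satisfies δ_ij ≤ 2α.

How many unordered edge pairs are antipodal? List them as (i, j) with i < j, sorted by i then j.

count = 3; pairs: (0,2), (0,3), (1,3)

α = atan 0.7 = 34.99°;  2α = 69.98°
n_0 = (-0.5358, +0.8443)
n_1 = (-0.9314, +0.3641)
n_2 = (-0.3979, -0.9174)
n_3 = (+0.9306, -0.3660)
  (0,1): δ = 143.75°  ·
  (0,2): δ = 55.85°  ✓
  (0,3): δ = 36.13°  ✓
  (1,2): δ = 92.10°  ·
  (1,3): δ = 0.12°  ✓
  (2,3): δ = 88.02°  ·
antipodal pairs: 3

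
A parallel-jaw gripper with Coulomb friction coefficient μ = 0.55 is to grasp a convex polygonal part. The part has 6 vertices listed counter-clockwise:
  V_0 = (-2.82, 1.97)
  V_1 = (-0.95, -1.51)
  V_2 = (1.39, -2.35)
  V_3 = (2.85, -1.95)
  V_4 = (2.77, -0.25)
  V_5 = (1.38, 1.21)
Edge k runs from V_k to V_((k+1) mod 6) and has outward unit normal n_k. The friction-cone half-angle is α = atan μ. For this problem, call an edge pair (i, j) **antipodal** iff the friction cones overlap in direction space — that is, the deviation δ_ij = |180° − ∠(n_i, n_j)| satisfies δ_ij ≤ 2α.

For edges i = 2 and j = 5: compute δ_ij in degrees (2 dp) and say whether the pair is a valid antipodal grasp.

δ = 25.58°, valid

α = atan 0.55 = 28.81°;  2α = 57.62°
edge 2: e_2 = (+1.46, +0.40);  n_2 = (+0.2642, -0.9645)
edge 5: e_5 = (-4.20, +0.76);  n_5 = (+0.1781, +0.9840)
∠(n_2, n_5) = 154.42°
δ = |180° − 154.42°| = 25.58°
25.58° ≤ 2α = 57.62°  →  valid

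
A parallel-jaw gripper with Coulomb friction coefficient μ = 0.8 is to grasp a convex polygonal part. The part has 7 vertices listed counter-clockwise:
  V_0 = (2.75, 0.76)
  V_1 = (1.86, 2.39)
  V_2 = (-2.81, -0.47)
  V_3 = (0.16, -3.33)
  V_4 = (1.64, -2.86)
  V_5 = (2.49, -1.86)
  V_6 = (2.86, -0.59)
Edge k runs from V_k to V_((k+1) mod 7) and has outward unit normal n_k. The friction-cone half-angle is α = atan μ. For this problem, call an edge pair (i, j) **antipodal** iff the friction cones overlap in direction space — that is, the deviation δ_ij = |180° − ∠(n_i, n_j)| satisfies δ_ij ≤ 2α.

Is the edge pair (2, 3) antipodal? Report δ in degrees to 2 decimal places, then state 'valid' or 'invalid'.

α = atan 0.8 = 38.66°;  2α = 77.32°
edge 2: e_2 = (+2.97, -2.86);  n_2 = (-0.6936, -0.7203)
edge 3: e_3 = (+1.48, +0.47);  n_3 = (+0.3027, -0.9531)
∠(n_2, n_3) = 61.54°
δ = |180° − 61.54°| = 118.46°
118.46° > 2α = 77.32°  →  invalid

δ = 118.46°, invalid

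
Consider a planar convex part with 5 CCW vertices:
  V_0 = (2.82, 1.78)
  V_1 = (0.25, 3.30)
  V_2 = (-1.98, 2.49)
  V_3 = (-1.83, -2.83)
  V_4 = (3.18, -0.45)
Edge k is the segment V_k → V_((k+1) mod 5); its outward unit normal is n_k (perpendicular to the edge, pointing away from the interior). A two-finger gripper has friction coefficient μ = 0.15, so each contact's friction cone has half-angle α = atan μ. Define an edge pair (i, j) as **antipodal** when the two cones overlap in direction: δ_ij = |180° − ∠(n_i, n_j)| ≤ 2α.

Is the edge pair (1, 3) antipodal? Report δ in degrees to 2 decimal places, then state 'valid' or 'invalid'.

α = atan 0.15 = 8.53°;  2α = 17.06°
edge 1: e_1 = (-2.23, -0.81);  n_1 = (-0.3414, +0.9399)
edge 3: e_3 = (+5.01, +2.38);  n_3 = (+0.4291, -0.9033)
∠(n_1, n_3) = 174.55°
δ = |180° − 174.55°| = 5.45°
5.45° ≤ 2α = 17.06°  →  valid

δ = 5.45°, valid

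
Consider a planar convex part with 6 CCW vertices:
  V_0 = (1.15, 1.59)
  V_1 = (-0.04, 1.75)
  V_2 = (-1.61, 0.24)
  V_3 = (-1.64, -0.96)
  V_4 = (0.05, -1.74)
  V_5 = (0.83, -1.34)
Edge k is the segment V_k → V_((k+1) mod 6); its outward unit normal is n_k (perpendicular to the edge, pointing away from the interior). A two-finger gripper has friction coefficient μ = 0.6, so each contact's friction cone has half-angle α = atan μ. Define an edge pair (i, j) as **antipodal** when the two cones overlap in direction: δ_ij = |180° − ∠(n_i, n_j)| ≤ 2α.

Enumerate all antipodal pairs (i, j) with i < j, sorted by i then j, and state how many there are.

count = 6; pairs: (0,3), (0,4), (1,4), (1,5), (2,4), (2,5)

α = atan 0.6 = 30.96°;  2α = 61.93°
n_0 = (+0.1333, +0.9911)
n_1 = (-0.6932, +0.7207)
n_2 = (-0.9997, +0.0250)
n_3 = (-0.4191, -0.9080)
n_4 = (+0.4563, -0.8898)
n_5 = (+0.9941, -0.1086)
  (0,1): δ = 128.46°  ·
  (0,2): δ = 83.77°  ·
  (0,3): δ = 17.12°  ✓
  (0,4): δ = 34.81°  ✓
  (0,5): δ = 91.42°  ·
  (1,2): δ = 135.32°  ·
  (1,3): δ = 68.66°  ·
  (1,4): δ = 16.73°  ✓
  (1,5): δ = 39.88°  ✓
  (2,3): δ = 113.34°  ·
  (2,4): δ = 61.42°  ✓
  (2,5): δ = 4.80°  ✓
  (3,4): δ = 128.08°  ·
  (3,5): δ = 71.46°  ·
  (4,5): δ = 123.38°  ·
antipodal pairs: 6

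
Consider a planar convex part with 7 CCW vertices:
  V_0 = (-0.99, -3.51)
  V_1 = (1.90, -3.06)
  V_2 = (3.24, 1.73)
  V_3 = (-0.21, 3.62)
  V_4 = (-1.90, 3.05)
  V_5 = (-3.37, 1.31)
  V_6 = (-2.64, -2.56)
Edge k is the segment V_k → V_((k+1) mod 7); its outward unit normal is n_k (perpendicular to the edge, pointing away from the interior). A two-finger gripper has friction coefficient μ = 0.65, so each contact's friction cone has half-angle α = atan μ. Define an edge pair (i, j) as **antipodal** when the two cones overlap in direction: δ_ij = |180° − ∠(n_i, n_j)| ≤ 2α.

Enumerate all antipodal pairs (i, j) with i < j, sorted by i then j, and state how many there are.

count = 9; pairs: (0,2), (0,3), (0,4), (1,3), (1,4), (1,5), (2,5), (2,6), (3,6)

α = atan 0.65 = 33.02°;  2α = 66.05°
n_0 = (+0.1539, -0.9881)
n_1 = (+0.9630, -0.2694)
n_2 = (+0.4805, +0.8770)
n_3 = (-0.3196, +0.9476)
n_4 = (-0.7639, +0.6454)
n_5 = (-0.9827, -0.1854)
n_6 = (-0.4990, -0.8666)
  (0,1): δ = 114.48°  ·
  (0,2): δ = 37.57°  ✓
  (0,3): δ = 9.79°  ✓
  (0,4): δ = 40.96°  ✓
  (0,5): δ = 91.83°  ·
  (0,6): δ = 141.22°  ·
  (1,2): δ = 103.09°  ·
  (1,3): δ = 55.73°  ✓
  (1,4): δ = 24.56°  ✓
  (1,5): δ = 26.31°  ✓
  (1,6): δ = 75.70°  ·
  (2,3): δ = 132.65°  ·
  (2,4): δ = 101.48°  ·
  (2,5): δ = 50.60°  ✓
  (2,6): δ = 1.22°  ✓
  (3,4): δ = 148.83°  ·
  (3,5): δ = 97.96°  ·
  (3,6): δ = 48.57°  ✓
  (4,5): δ = 129.13°  ·
  (4,6): δ = 79.74°  ·
  (5,6): δ = 130.61°  ·
antipodal pairs: 9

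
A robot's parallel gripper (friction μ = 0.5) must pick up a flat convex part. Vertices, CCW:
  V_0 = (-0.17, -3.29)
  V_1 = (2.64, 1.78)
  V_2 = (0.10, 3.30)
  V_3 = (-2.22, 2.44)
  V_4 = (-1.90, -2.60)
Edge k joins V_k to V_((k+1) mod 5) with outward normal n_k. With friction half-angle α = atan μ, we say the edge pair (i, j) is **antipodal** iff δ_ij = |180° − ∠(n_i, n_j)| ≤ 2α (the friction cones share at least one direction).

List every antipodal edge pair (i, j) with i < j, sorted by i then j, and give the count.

count = 4; pairs: (0,2), (0,3), (1,4), (2,4)

α = atan 0.5 = 26.57°;  2α = 53.13°
n_0 = (+0.8746, -0.4848)
n_1 = (+0.5135, +0.8581)
n_2 = (-0.3476, +0.9377)
n_3 = (-0.9980, -0.0634)
n_4 = (-0.3705, -0.9288)
  (0,1): δ = 91.90°  ·
  (0,2): δ = 40.66°  ✓
  (0,3): δ = 32.63°  ✓
  (0,4): δ = 97.25°  ·
  (1,2): δ = 128.76°  ·
  (1,3): δ = 55.47°  ·
  (1,4): δ = 9.15°  ✓
  (2,3): δ = 106.71°  ·
  (2,4): δ = 42.08°  ✓
  (3,4): δ = 115.38°  ·
antipodal pairs: 4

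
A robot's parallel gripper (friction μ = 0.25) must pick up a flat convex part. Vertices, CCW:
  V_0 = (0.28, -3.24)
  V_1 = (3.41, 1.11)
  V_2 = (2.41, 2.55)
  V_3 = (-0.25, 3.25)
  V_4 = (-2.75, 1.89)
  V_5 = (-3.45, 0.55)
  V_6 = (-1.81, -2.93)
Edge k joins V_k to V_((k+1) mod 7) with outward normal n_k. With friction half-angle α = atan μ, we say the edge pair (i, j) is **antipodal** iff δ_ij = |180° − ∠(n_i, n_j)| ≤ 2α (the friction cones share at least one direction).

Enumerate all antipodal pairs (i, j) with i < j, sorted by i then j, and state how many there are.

count = 4; pairs: (0,3), (0,4), (1,5), (2,6)

α = atan 0.25 = 14.04°;  2α = 28.07°
n_0 = (+0.8117, -0.5841)
n_1 = (+0.8214, +0.5704)
n_2 = (+0.2545, +0.9671)
n_3 = (-0.4779, +0.8784)
n_4 = (-0.8863, +0.4630)
n_5 = (-0.9046, -0.4263)
n_6 = (-0.1467, -0.9892)
  (0,1): δ = 109.49°  ·
  (0,2): δ = 69.01°  ·
  (0,3): δ = 25.72°  ✓
  (0,4): δ = 8.15°  ✓
  (0,5): δ = 60.97°  ·
  (0,6): δ = 117.30°  ·
  (1,2): δ = 139.52°  ·
  (1,3): δ = 96.23°  ·
  (1,4): δ = 62.36°  ·
  (1,5): δ = 9.55°  ✓
  (1,6): δ = 46.79°  ·
  (2,3): δ = 136.71°  ·
  (2,4): δ = 102.84°  ·
  (2,5): δ = 50.02°  ·
  (2,6): δ = 6.31°  ✓
  (3,4): δ = 146.13°  ·
  (3,5): δ = 93.31°  ·
  (3,6): δ = 36.98°  ·
  (4,5): δ = 127.19°  ·
  (4,6): δ = 70.85°  ·
  (5,6): δ = 123.67°  ·
antipodal pairs: 4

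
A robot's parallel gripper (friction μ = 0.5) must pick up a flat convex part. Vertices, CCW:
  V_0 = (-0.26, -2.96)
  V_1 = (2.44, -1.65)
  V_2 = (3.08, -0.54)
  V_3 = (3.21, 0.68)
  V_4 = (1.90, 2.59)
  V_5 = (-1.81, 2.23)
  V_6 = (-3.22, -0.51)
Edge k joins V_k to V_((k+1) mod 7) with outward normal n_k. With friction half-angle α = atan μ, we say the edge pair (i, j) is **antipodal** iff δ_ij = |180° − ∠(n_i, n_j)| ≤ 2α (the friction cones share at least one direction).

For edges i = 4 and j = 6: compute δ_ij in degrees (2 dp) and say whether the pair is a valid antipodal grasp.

δ = 45.16°, valid

α = atan 0.5 = 26.57°;  2α = 53.13°
edge 4: e_4 = (-3.71, -0.36);  n_4 = (-0.0966, +0.9953)
edge 6: e_6 = (+2.96, -2.45);  n_6 = (-0.6376, -0.7704)
∠(n_4, n_6) = 134.84°
δ = |180° − 134.84°| = 45.16°
45.16° ≤ 2α = 53.13°  →  valid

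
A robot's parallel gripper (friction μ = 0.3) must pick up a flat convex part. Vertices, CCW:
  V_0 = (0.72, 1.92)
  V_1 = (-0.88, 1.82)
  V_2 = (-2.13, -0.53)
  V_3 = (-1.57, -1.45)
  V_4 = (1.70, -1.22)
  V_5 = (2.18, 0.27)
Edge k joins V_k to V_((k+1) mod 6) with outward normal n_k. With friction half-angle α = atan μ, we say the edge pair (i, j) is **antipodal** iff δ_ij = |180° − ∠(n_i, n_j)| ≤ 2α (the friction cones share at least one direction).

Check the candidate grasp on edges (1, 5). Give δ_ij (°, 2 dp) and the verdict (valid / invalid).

δ = 69.51°, invalid

α = atan 0.3 = 16.70°;  2α = 33.40°
edge 1: e_1 = (-1.25, -2.35);  n_1 = (-0.8829, +0.4696)
edge 5: e_5 = (-1.46, +1.65);  n_5 = (+0.7489, +0.6627)
∠(n_1, n_5) = 110.49°
δ = |180° − 110.49°| = 69.51°
69.51° > 2α = 33.40°  →  invalid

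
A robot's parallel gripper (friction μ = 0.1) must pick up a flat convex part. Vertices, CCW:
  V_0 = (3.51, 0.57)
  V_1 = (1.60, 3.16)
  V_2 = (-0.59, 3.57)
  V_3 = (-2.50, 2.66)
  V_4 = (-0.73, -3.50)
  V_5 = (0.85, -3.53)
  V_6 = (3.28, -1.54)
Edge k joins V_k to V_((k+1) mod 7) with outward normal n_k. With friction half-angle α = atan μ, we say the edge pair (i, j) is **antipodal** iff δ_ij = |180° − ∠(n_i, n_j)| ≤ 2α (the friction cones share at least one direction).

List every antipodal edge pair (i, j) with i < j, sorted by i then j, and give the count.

α = atan 0.1 = 5.71°;  2α = 11.42°
n_0 = (+0.8048, +0.5935)
n_1 = (+0.1840, +0.9829)
n_2 = (-0.4301, +0.9028)
n_3 = (-0.9611, -0.2762)
n_4 = (-0.0190, -0.9998)
n_5 = (+0.6336, -0.7737)
n_6 = (+0.9941, -0.1084)
  (0,1): δ = 137.01°  ·
  (0,2): δ = 100.93°  ·
  (0,3): δ = 20.38°  ·
  (0,4): δ = 52.51°  ·
  (0,5): δ = 92.91°  ·
  (0,6): δ = 137.37°  ·
  (1,2): δ = 143.92°  ·
  (1,3): δ = 63.36°  ·
  (1,4): δ = 9.52°  ✓
  (1,5): δ = 49.92°  ·
  (1,6): δ = 94.38°  ·
  (2,3): δ = 99.44°  ·
  (2,4): δ = 26.56°  ·
  (2,5): δ = 13.84°  ·
  (2,6): δ = 58.30°  ·
  (3,4): δ = 107.12°  ·
  (3,5): δ = 66.72°  ·
  (3,6): δ = 22.25°  ·
  (4,5): δ = 139.60°  ·
  (4,6): δ = 95.13°  ·
  (5,6): δ = 135.54°  ·
antipodal pairs: 1

count = 1; pairs: (1,4)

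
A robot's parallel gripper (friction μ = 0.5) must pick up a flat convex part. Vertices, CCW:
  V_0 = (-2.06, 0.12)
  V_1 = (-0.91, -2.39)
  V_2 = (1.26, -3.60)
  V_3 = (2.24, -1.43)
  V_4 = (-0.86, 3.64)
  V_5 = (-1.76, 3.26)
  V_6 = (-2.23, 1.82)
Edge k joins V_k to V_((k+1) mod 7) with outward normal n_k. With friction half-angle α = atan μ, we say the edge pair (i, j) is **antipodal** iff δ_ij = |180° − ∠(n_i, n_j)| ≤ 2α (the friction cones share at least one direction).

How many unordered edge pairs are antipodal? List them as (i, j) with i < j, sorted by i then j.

α = atan 0.5 = 26.57°;  2α = 53.13°
n_0 = (-0.9091, -0.4165)
n_1 = (-0.4870, -0.8734)
n_2 = (+0.9114, -0.4116)
n_3 = (+0.8532, +0.5217)
n_4 = (-0.3890, +0.9212)
n_5 = (-0.9506, +0.3103)
n_6 = (-0.9950, -0.0995)
  (0,1): δ = 143.76°  ·
  (0,2): δ = 48.92°  ✓
  (0,3): δ = 6.83°  ✓
  (0,4): δ = 88.27°  ·
  (0,5): δ = 137.31°  ·
  (0,6): δ = 161.09°  ·
  (1,2): δ = 85.16°  ·
  (1,3): δ = 29.41°  ✓
  (1,4): δ = 52.03°  ✓
  (1,5): δ = 101.07°  ·
  (1,6): δ = 124.85°  ·
  (2,3): δ = 124.25°  ·
  (2,4): δ = 42.80°  ✓
  (2,5): δ = 6.23°  ✓
  (2,6): δ = 30.02°  ✓
  (3,4): δ = 98.55°  ·
  (3,5): δ = 49.52°  ✓
  (3,6): δ = 25.73°  ✓
  (4,5): δ = 130.97°  ·
  (4,6): δ = 107.18°  ·
  (5,6): δ = 156.21°  ·
antipodal pairs: 9

count = 9; pairs: (0,2), (0,3), (1,3), (1,4), (2,4), (2,5), (2,6), (3,5), (3,6)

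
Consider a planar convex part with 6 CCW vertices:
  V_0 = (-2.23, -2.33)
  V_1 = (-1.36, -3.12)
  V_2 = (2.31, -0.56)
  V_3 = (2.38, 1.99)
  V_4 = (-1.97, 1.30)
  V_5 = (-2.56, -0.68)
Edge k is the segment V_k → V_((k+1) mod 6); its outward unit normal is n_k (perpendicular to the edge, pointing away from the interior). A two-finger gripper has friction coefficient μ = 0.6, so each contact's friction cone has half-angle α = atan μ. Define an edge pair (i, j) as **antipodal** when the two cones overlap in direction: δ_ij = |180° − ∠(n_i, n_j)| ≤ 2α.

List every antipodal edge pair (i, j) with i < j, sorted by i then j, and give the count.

count = 6; pairs: (0,2), (0,3), (1,3), (1,4), (2,4), (2,5)

α = atan 0.6 = 30.96°;  2α = 61.93°
n_0 = (-0.6722, -0.7403)
n_1 = (+0.5721, -0.8202)
n_2 = (+0.9996, -0.0274)
n_3 = (-0.1567, +0.9877)
n_4 = (-0.9584, +0.2856)
n_5 = (-0.9806, -0.1961)
  (0,1): δ = 102.86°  ·
  (0,2): δ = 49.33°  ✓
  (0,3): δ = 51.25°  ✓
  (0,4): δ = 115.65°  ·
  (0,5): δ = 143.55°  ·
  (1,2): δ = 126.47°  ·
  (1,3): δ = 25.88°  ✓
  (1,4): δ = 38.51°  ✓
  (1,5): δ = 66.41°  ·
  (2,3): δ = 79.41°  ·
  (2,4): δ = 15.02°  ✓
  (2,5): δ = 12.88°  ✓
  (3,4): δ = 115.61°  ·
  (3,5): δ = 87.70°  ·
  (4,5): δ = 152.10°  ·
antipodal pairs: 6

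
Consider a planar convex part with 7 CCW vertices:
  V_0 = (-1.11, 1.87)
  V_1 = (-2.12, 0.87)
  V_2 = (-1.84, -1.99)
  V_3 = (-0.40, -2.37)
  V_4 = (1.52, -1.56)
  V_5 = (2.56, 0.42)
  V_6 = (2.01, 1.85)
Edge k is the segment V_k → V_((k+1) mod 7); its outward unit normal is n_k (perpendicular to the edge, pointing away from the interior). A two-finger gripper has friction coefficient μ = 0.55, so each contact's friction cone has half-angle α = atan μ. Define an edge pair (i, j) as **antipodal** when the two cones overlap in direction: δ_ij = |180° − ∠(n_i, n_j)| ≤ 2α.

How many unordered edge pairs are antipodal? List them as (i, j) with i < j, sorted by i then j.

count = 7; pairs: (0,3), (0,4), (1,4), (1,5), (2,5), (2,6), (3,6)

α = atan 0.55 = 28.81°;  2α = 57.62°
n_0 = (-0.7036, +0.7106)
n_1 = (-0.9952, -0.0974)
n_2 = (-0.2552, -0.9669)
n_3 = (+0.3887, -0.9214)
n_4 = (+0.8853, -0.4650)
n_5 = (+0.9333, +0.3590)
n_6 = (+0.0064, +1.0000)
  (0,1): δ = 129.12°  ·
  (0,2): δ = 59.50°  ·
  (0,3): δ = 21.84°  ✓
  (0,4): δ = 17.57°  ✓
  (0,5): δ = 66.32°  ·
  (0,6): δ = 134.92°  ·
  (1,2): δ = 110.37°  ·
  (1,3): δ = 72.72°  ·
  (1,4): δ = 33.30°  ✓
  (1,5): δ = 15.45°  ✓
  (1,6): δ = 84.04°  ·
  (2,3): δ = 142.34°  ·
  (2,4): δ = 102.93°  ·
  (2,5): δ = 54.18°  ✓
  (2,6): δ = 14.42°  ✓
  (3,4): δ = 140.58°  ·
  (3,5): δ = 91.84°  ·
  (3,6): δ = 23.24°  ✓
  (4,5): δ = 131.25°  ·
  (4,6): δ = 62.66°  ·
  (5,6): δ = 111.40°  ·
antipodal pairs: 7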